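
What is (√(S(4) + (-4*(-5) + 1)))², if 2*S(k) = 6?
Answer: 24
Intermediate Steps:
S(k) = 3 (S(k) = (½)*6 = 3)
(√(S(4) + (-4*(-5) + 1)))² = (√(3 + (-4*(-5) + 1)))² = (√(3 + (20 + 1)))² = (√(3 + 21))² = (√24)² = (2*√6)² = 24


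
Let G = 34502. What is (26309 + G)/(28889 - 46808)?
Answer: -60811/17919 ≈ -3.3937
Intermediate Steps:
(26309 + G)/(28889 - 46808) = (26309 + 34502)/(28889 - 46808) = 60811/(-17919) = 60811*(-1/17919) = -60811/17919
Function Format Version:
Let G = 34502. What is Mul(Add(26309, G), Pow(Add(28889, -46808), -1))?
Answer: Rational(-60811, 17919) ≈ -3.3937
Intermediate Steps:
Mul(Add(26309, G), Pow(Add(28889, -46808), -1)) = Mul(Add(26309, 34502), Pow(Add(28889, -46808), -1)) = Mul(60811, Pow(-17919, -1)) = Mul(60811, Rational(-1, 17919)) = Rational(-60811, 17919)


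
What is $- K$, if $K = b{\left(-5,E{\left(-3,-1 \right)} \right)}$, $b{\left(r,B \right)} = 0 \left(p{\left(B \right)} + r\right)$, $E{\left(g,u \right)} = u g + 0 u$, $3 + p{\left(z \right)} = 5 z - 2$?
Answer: $0$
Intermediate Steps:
$p{\left(z \right)} = -5 + 5 z$ ($p{\left(z \right)} = -3 + \left(5 z - 2\right) = -3 + \left(-2 + 5 z\right) = -5 + 5 z$)
$E{\left(g,u \right)} = g u$ ($E{\left(g,u \right)} = g u + 0 = g u$)
$b{\left(r,B \right)} = 0$ ($b{\left(r,B \right)} = 0 \left(\left(-5 + 5 B\right) + r\right) = 0 \left(-5 + r + 5 B\right) = 0$)
$K = 0$
$- K = \left(-1\right) 0 = 0$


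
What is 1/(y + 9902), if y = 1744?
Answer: 1/11646 ≈ 8.5866e-5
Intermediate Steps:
1/(y + 9902) = 1/(1744 + 9902) = 1/11646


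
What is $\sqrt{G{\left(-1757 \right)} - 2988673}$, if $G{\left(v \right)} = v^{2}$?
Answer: $2 \sqrt{24594} \approx 313.65$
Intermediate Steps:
$\sqrt{G{\left(-1757 \right)} - 2988673} = \sqrt{\left(-1757\right)^{2} - 2988673} = \sqrt{3087049 - 2988673} = \sqrt{98376} = 2 \sqrt{24594}$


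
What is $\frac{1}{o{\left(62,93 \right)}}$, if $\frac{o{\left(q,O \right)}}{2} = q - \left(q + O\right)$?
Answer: $- \frac{1}{186} \approx -0.0053763$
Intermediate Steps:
$o{\left(q,O \right)} = - 2 O$ ($o{\left(q,O \right)} = 2 \left(q - \left(q + O\right)\right) = 2 \left(q - \left(O + q\right)\right) = 2 \left(- O\right) = - 2 O$)
$\frac{1}{o{\left(62,93 \right)}} = \frac{1}{\left(-2\right) 93} = \frac{1}{-186} = - \frac{1}{186}$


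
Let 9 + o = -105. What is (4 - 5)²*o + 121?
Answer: 7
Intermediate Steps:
o = -114 (o = -9 - 105 = -114)
(4 - 5)²*o + 121 = (4 - 5)²*(-114) + 121 = (-1)²*(-114) + 121 = 1*(-114) + 121 = -114 + 121 = 7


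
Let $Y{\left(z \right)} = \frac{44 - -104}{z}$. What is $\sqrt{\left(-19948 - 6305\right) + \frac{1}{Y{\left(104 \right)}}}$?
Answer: $\frac{i \sqrt{35939395}}{37} \approx 162.03 i$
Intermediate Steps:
$Y{\left(z \right)} = \frac{148}{z}$ ($Y{\left(z \right)} = \frac{44 + 104}{z} = \frac{148}{z}$)
$\sqrt{\left(-19948 - 6305\right) + \frac{1}{Y{\left(104 \right)}}} = \sqrt{\left(-19948 - 6305\right) + \frac{1}{148 \cdot \frac{1}{104}}} = \sqrt{-26253 + \frac{1}{148 \cdot \frac{1}{104}}} = \sqrt{-26253 + \frac{1}{\frac{37}{26}}} = \sqrt{-26253 + \frac{26}{37}} = \sqrt{- \frac{971335}{37}} = \frac{i \sqrt{35939395}}{37}$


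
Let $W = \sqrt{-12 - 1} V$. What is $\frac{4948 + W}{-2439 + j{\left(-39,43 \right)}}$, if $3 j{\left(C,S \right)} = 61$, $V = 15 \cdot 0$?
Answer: $- \frac{3711}{1814} \approx -2.0458$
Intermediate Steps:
$V = 0$
$j{\left(C,S \right)} = \frac{61}{3}$ ($j{\left(C,S \right)} = \frac{1}{3} \cdot 61 = \frac{61}{3}$)
$W = 0$ ($W = \sqrt{-12 - 1} \cdot 0 = \sqrt{-13} \cdot 0 = i \sqrt{13} \cdot 0 = 0$)
$\frac{4948 + W}{-2439 + j{\left(-39,43 \right)}} = \frac{4948 + 0}{-2439 + \frac{61}{3}} = \frac{4948}{- \frac{7256}{3}} = 4948 \left(- \frac{3}{7256}\right) = - \frac{3711}{1814}$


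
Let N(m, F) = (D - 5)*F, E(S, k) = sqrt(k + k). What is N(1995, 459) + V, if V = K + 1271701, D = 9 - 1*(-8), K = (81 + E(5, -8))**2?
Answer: 1283754 + 648*I ≈ 1.2838e+6 + 648.0*I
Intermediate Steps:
E(S, k) = sqrt(2)*sqrt(k) (E(S, k) = sqrt(2*k) = sqrt(2)*sqrt(k))
K = (81 + 4*I)**2 (K = (81 + sqrt(2)*sqrt(-8))**2 = (81 + sqrt(2)*(2*I*sqrt(2)))**2 = (81 + 4*I)**2 ≈ 6545.0 + 648.0*I)
D = 17 (D = 9 + 8 = 17)
N(m, F) = 12*F (N(m, F) = (17 - 5)*F = 12*F)
V = 1278246 + 648*I (V = (6545 + 648*I) + 1271701 = 1278246 + 648*I ≈ 1.2782e+6 + 648.0*I)
N(1995, 459) + V = 12*459 + (1278246 + 648*I) = 5508 + (1278246 + 648*I) = 1283754 + 648*I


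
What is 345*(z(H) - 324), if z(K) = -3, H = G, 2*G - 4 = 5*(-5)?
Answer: -112815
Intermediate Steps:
G = -21/2 (G = 2 + (5*(-5))/2 = 2 + (1/2)*(-25) = 2 - 25/2 = -21/2 ≈ -10.500)
H = -21/2 ≈ -10.500
345*(z(H) - 324) = 345*(-3 - 324) = 345*(-327) = -112815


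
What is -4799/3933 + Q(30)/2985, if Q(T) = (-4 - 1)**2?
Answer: -948446/782667 ≈ -1.2118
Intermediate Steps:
Q(T) = 25 (Q(T) = (-5)**2 = 25)
-4799/3933 + Q(30)/2985 = -4799/3933 + 25/2985 = -4799*1/3933 + 25*(1/2985) = -4799/3933 + 5/597 = -948446/782667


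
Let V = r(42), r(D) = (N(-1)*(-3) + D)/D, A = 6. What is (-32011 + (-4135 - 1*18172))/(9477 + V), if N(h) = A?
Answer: -380226/66343 ≈ -5.7312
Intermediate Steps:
N(h) = 6
r(D) = (-18 + D)/D (r(D) = (6*(-3) + D)/D = (-18 + D)/D)
V = 4/7 (V = (-18 + 42)/42 = (1/42)*24 = 4/7 ≈ 0.57143)
(-32011 + (-4135 - 1*18172))/(9477 + V) = (-32011 + (-4135 - 1*18172))/(9477 + 4/7) = (-32011 + (-4135 - 18172))/(66343/7) = (-32011 - 22307)*(7/66343) = -54318*7/66343 = -380226/66343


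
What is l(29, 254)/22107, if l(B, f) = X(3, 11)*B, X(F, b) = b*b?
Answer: 3509/22107 ≈ 0.15873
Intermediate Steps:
X(F, b) = b²
l(B, f) = 121*B (l(B, f) = 11²*B = 121*B)
l(29, 254)/22107 = (121*29)/22107 = 3509*(1/22107) = 3509/22107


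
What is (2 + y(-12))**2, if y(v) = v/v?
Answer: 9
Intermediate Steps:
y(v) = 1
(2 + y(-12))**2 = (2 + 1)**2 = 3**2 = 9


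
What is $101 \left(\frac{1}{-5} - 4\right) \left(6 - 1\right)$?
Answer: $-2121$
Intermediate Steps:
$101 \left(\frac{1}{-5} - 4\right) \left(6 - 1\right) = 101 \left(- \frac{1}{5} - 4\right) 5 = 101 \left(\left(- \frac{21}{5}\right) 5\right) = 101 \left(-21\right) = -2121$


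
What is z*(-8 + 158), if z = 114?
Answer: 17100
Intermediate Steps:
z*(-8 + 158) = 114*(-8 + 158) = 114*150 = 17100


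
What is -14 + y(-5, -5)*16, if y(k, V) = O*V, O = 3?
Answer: -254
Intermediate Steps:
y(k, V) = 3*V
-14 + y(-5, -5)*16 = -14 + (3*(-5))*16 = -14 - 15*16 = -14 - 240 = -254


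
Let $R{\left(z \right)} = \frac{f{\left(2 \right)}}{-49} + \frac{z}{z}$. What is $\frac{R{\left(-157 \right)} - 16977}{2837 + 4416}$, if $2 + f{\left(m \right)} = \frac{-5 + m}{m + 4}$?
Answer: $- \frac{1663643}{710794} \approx -2.3405$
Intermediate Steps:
$f{\left(m \right)} = -2 + \frac{-5 + m}{4 + m}$ ($f{\left(m \right)} = -2 + \frac{-5 + m}{m + 4} = -2 + \frac{-5 + m}{4 + m}$)
$R{\left(z \right)} = \frac{103}{98}$ ($R{\left(z \right)} = \frac{\frac{1}{4 + 2} \left(-13 - 2\right)}{-49} + \frac{z}{z} = \frac{-13 - 2}{6} \left(- \frac{1}{49}\right) + 1 = \frac{1}{6} \left(-15\right) \left(- \frac{1}{49}\right) + 1 = \left(- \frac{5}{2}\right) \left(- \frac{1}{49}\right) + 1 = \frac{5}{98} + 1 = \frac{103}{98}$)
$\frac{R{\left(-157 \right)} - 16977}{2837 + 4416} = \frac{\frac{103}{98} - 16977}{2837 + 4416} = - \frac{1663643}{98 \cdot 7253} = \left(- \frac{1663643}{98}\right) \frac{1}{7253} = - \frac{1663643}{710794}$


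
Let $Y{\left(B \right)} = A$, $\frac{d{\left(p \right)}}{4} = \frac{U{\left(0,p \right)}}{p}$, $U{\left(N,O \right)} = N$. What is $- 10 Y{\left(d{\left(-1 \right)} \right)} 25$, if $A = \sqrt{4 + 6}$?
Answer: $- 250 \sqrt{10} \approx -790.57$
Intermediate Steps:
$d{\left(p \right)} = 0$ ($d{\left(p \right)} = 4 \frac{0}{p} = 4 \cdot 0 = 0$)
$A = \sqrt{10} \approx 3.1623$
$Y{\left(B \right)} = \sqrt{10}$
$- 10 Y{\left(d{\left(-1 \right)} \right)} 25 = - 10 \sqrt{10} \cdot 25 = - 250 \sqrt{10}$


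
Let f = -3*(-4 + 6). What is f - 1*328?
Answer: -334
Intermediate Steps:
f = -6 (f = -3*2 = -6)
f - 1*328 = -6 - 1*328 = -6 - 328 = -334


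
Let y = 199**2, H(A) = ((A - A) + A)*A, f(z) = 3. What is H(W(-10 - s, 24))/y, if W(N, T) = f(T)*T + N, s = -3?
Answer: 4225/39601 ≈ 0.10669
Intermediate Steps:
W(N, T) = N + 3*T (W(N, T) = 3*T + N = N + 3*T)
H(A) = A**2 (H(A) = (0 + A)*A = A*A = A**2)
y = 39601
H(W(-10 - s, 24))/y = ((-10 - 1*(-3)) + 3*24)**2/39601 = ((-10 + 3) + 72)**2*(1/39601) = (-7 + 72)**2*(1/39601) = 65**2*(1/39601) = 4225*(1/39601) = 4225/39601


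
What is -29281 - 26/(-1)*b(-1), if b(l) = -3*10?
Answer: -30061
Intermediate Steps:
b(l) = -30
-29281 - 26/(-1)*b(-1) = -29281 - 26/(-1)*(-30) = -29281 - 26*(-1)*(-30) = -29281 - (-26)*(-30) = -29281 - 1*780 = -29281 - 780 = -30061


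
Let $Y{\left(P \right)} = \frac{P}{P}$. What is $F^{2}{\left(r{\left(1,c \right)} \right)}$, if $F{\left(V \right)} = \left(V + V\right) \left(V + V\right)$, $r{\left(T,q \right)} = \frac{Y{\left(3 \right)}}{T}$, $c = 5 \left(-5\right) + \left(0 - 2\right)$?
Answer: $16$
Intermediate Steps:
$Y{\left(P \right)} = 1$
$c = -27$ ($c = -25 + \left(0 - 2\right) = -25 - 2 = -27$)
$r{\left(T,q \right)} = \frac{1}{T}$ ($r{\left(T,q \right)} = 1 \frac{1}{T} = \frac{1}{T}$)
$F{\left(V \right)} = 4 V^{2}$ ($F{\left(V \right)} = 2 V 2 V = 4 V^{2}$)
$F^{2}{\left(r{\left(1,c \right)} \right)} = \left(4 \left(1^{-1}\right)^{2}\right)^{2} = \left(4 \cdot 1^{2}\right)^{2} = \left(4 \cdot 1\right)^{2} = 4^{2} = 16$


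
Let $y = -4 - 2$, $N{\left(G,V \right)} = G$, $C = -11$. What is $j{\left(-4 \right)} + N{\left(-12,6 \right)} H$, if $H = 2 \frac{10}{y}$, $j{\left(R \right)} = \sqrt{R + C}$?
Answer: $40 + i \sqrt{15} \approx 40.0 + 3.873 i$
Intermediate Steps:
$j{\left(R \right)} = \sqrt{-11 + R}$ ($j{\left(R \right)} = \sqrt{R - 11} = \sqrt{-11 + R}$)
$y = -6$
$H = - \frac{10}{3}$ ($H = 2 \frac{10}{-6} = 2 \cdot 10 \left(- \frac{1}{6}\right) = 2 \left(- \frac{5}{3}\right) = - \frac{10}{3} \approx -3.3333$)
$j{\left(-4 \right)} + N{\left(-12,6 \right)} H = \sqrt{-11 - 4} - -40 = \sqrt{-15} + 40 = i \sqrt{15} + 40 = 40 + i \sqrt{15}$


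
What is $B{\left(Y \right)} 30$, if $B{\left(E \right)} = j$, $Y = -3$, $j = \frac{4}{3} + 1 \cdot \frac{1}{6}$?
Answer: $45$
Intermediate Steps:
$j = \frac{3}{2}$ ($j = 4 \cdot \frac{1}{3} + 1 \cdot \frac{1}{6} = \frac{4}{3} + \frac{1}{6} = \frac{3}{2} \approx 1.5$)
$B{\left(E \right)} = \frac{3}{2}$
$B{\left(Y \right)} 30 = \frac{3}{2} \cdot 30 = 45$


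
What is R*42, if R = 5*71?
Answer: 14910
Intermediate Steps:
R = 355
R*42 = 355*42 = 14910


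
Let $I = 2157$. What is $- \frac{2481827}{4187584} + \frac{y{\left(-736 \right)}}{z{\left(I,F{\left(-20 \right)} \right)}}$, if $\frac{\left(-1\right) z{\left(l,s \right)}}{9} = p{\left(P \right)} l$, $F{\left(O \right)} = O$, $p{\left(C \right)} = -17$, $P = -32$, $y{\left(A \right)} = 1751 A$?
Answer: $- \frac{365632075423}{81293568192} \approx -4.4977$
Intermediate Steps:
$z{\left(l,s \right)} = 153 l$ ($z{\left(l,s \right)} = - 9 \left(- 17 l\right) = 153 l$)
$- \frac{2481827}{4187584} + \frac{y{\left(-736 \right)}}{z{\left(I,F{\left(-20 \right)} \right)}} = - \frac{2481827}{4187584} + \frac{1751 \left(-736\right)}{153 \cdot 2157} = \left(-2481827\right) \frac{1}{4187584} - \frac{1288736}{330021} = - \frac{2481827}{4187584} - \frac{75808}{19413} = - \frac{365632075423}{81293568192}$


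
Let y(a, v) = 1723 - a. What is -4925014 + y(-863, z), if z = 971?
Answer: -4922428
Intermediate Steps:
-4925014 + y(-863, z) = -4925014 + (1723 - 1*(-863)) = -4925014 + (1723 + 863) = -4925014 + 2586 = -4922428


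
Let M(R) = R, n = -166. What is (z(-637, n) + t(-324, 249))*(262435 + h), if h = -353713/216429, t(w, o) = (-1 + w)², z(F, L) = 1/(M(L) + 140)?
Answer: 77990987483213299/2813577 ≈ 2.7719e+10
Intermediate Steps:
z(F, L) = 1/(140 + L) (z(F, L) = 1/(L + 140) = 1/(140 + L))
h = -353713/216429 (h = -353713*1/216429 = -353713/216429 ≈ -1.6343)
(z(-637, n) + t(-324, 249))*(262435 + h) = (1/(140 - 166) + (-1 - 324)²)*(262435 - 353713/216429) = (1/(-26) + (-325)²)*(56798190902/216429) = (-1/26 + 105625)*(56798190902/216429) = (2746249/26)*(56798190902/216429) = 77990987483213299/2813577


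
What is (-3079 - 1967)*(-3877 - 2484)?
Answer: 32097606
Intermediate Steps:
(-3079 - 1967)*(-3877 - 2484) = -5046*(-6361) = 32097606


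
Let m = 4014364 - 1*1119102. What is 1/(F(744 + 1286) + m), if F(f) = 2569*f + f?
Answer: 1/8112362 ≈ 1.2327e-7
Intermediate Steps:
F(f) = 2570*f
m = 2895262 (m = 4014364 - 1119102 = 2895262)
1/(F(744 + 1286) + m) = 1/(2570*(744 + 1286) + 2895262) = 1/(2570*2030 + 2895262) = 1/(5217100 + 2895262) = 1/8112362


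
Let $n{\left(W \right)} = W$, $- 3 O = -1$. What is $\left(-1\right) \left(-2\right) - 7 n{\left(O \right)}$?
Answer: $- \frac{1}{3} \approx -0.33333$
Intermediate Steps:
$O = \frac{1}{3}$ ($O = \left(- \frac{1}{3}\right) \left(-1\right) = \frac{1}{3} \approx 0.33333$)
$\left(-1\right) \left(-2\right) - 7 n{\left(O \right)} = \left(-1\right) \left(-2\right) - \frac{7}{3} = 2 - \frac{7}{3} = - \frac{1}{3}$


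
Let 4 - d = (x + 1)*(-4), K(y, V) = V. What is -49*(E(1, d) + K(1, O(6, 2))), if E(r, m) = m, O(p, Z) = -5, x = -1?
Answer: 49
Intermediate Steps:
d = 4 (d = 4 - (-1 + 1)*(-4) = 4 - 0*(-4) = 4 - 1*0 = 4 + 0 = 4)
-49*(E(1, d) + K(1, O(6, 2))) = -49*(4 - 5) = -49*(-1) = 49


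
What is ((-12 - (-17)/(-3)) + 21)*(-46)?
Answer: -460/3 ≈ -153.33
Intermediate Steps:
((-12 - (-17)/(-3)) + 21)*(-46) = ((-12 - (-17)*(-1)/3) + 21)*(-46) = ((-12 - 1*17/3) + 21)*(-46) = ((-12 - 17/3) + 21)*(-46) = (-53/3 + 21)*(-46) = (10/3)*(-46) = -460/3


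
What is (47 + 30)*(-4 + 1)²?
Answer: 693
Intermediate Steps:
(47 + 30)*(-4 + 1)² = 77*(-3)² = 77*9 = 693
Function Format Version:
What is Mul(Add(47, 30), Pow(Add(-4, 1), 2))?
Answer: 693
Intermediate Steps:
Mul(Add(47, 30), Pow(Add(-4, 1), 2)) = Mul(77, Pow(-3, 2)) = Mul(77, 9) = 693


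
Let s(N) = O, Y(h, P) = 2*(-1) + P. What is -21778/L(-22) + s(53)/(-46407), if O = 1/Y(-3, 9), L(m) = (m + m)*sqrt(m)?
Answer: -1/324849 - 10889*I*sqrt(22)/484 ≈ -3.0784e-6 - 105.52*I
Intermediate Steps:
Y(h, P) = -2 + P
L(m) = 2*m**(3/2) (L(m) = (2*m)*sqrt(m) = 2*m**(3/2))
O = 1/7 (O = 1/(-2 + 9) = 1/7 ≈ 0.14286)
s(N) = 1/7
-21778/L(-22) + s(53)/(-46407) = -21778*I*sqrt(22)/968 + (1/7)/(-46407) = -21778*I*sqrt(22)/968 + (1/7)*(-1/46407) = -21778*I*sqrt(22)/968 - 1/324849 = -10889*I*sqrt(22)/484 - 1/324849 = -1/324849 - 10889*I*sqrt(22)/484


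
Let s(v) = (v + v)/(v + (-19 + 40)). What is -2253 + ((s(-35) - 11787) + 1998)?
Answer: -12037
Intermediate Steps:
s(v) = 2*v/(21 + v) (s(v) = (2*v)/(v + 21) = (2*v)/(21 + v) = 2*v/(21 + v))
-2253 + ((s(-35) - 11787) + 1998) = -2253 + ((2*(-35)/(21 - 35) - 11787) + 1998) = -2253 + ((2*(-35)/(-14) - 11787) + 1998) = -2253 + ((2*(-35)*(-1/14) - 11787) + 1998) = -2253 + ((5 - 11787) + 1998) = -2253 + (-11782 + 1998) = -2253 - 9784 = -12037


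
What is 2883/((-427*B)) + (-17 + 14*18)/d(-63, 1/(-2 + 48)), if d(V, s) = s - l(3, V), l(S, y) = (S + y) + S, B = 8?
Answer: 481391/146888 ≈ 3.2773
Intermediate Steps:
l(S, y) = y + 2*S
d(V, s) = -6 + s - V (d(V, s) = s - (V + 2*3) = s - (V + 6) = s - (6 + V) = s + (-6 - V) = -6 + s - V)
2883/((-427*B)) + (-17 + 14*18)/d(-63, 1/(-2 + 48)) = 2883/((-427*8)) + (-17 + 14*18)/(-6 + 1/(-2 + 48) - 1*(-63)) = 2883/(-3416) + (-17 + 252)/(-6 + 1/46 + 63) = 2883*(-1/3416) + 235/(-6 + 1/46 + 63) = -2883/3416 + 235/(2623/46) = -2883/3416 + 235*(46/2623) = -2883/3416 + 10810/2623 = 481391/146888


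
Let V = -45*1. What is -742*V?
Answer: 33390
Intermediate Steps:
V = -45
-742*V = -742*(-45) = 33390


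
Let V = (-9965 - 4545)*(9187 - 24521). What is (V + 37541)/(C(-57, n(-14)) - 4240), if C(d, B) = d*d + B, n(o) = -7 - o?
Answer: -222533881/984 ≈ -2.2615e+5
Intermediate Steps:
C(d, B) = B + d**2 (C(d, B) = d**2 + B = B + d**2)
V = 222496340 (V = -14510*(-15334) = 222496340)
(V + 37541)/(C(-57, n(-14)) - 4240) = (222496340 + 37541)/(((-7 - 1*(-14)) + (-57)**2) - 4240) = 222533881/(((-7 + 14) + 3249) - 4240) = 222533881/((7 + 3249) - 4240) = 222533881/(3256 - 4240) = 222533881/(-984) = 222533881*(-1/984) = -222533881/984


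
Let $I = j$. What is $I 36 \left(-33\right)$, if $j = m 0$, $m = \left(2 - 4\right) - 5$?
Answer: $0$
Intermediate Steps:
$m = -7$ ($m = -2 - 5 = -7$)
$j = 0$ ($j = \left(-7\right) 0 = 0$)
$I = 0$
$I 36 \left(-33\right) = 0 \cdot 36 \left(-33\right) = 0 \left(-33\right) = 0$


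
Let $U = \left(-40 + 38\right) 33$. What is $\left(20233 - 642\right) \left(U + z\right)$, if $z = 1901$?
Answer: $35949485$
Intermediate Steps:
$U = -66$ ($U = \left(-2\right) 33 = -66$)
$\left(20233 - 642\right) \left(U + z\right) = \left(20233 - 642\right) \left(-66 + 1901\right) = 19591 \cdot 1835 = 35949485$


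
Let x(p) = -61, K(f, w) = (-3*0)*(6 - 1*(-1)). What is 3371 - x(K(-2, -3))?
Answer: 3432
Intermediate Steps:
K(f, w) = 0 (K(f, w) = 0*(6 + 1) = 0*7 = 0)
3371 - x(K(-2, -3)) = 3371 - 1*(-61) = 3371 + 61 = 3432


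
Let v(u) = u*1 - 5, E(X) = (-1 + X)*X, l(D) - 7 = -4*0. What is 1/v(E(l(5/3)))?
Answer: 1/37 ≈ 0.027027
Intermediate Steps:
l(D) = 7 (l(D) = 7 - 4*0 = 7 + 0 = 7)
E(X) = X*(-1 + X)
v(u) = -5 + u (v(u) = u - 5 = -5 + u)
1/v(E(l(5/3))) = 1/(-5 + 7*(-1 + 7)) = 1/(-5 + 7*6) = 1/(-5 + 42) = 1/37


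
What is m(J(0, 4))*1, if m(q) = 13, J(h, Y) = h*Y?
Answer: 13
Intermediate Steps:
J(h, Y) = Y*h
m(J(0, 4))*1 = 13*1 = 13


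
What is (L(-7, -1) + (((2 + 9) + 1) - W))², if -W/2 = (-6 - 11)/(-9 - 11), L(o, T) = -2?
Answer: 13689/100 ≈ 136.89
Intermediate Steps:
W = -17/10 (W = -2*(-6 - 11)/(-9 - 11) = -(-34)/(-20) = -(-34)*(-1)/20 = -2*17/20 = -17/10 ≈ -1.7000)
(L(-7, -1) + (((2 + 9) + 1) - W))² = (-2 + (((2 + 9) + 1) - 1*(-17/10)))² = (-2 + ((11 + 1) + 17/10))² = (-2 + (12 + 17/10))² = (-2 + 137/10)² = (117/10)² = 13689/100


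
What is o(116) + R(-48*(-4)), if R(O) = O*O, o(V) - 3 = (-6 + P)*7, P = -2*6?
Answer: 36741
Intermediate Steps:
P = -12
o(V) = -123 (o(V) = 3 + (-6 - 12)*7 = 3 - 18*7 = 3 - 126 = -123)
R(O) = O²
o(116) + R(-48*(-4)) = -123 + (-48*(-4))² = -123 + 192² = -123 + 36864 = 36741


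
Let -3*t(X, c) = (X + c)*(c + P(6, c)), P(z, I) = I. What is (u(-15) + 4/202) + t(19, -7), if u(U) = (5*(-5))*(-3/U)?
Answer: 5153/101 ≈ 51.020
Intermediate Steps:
u(U) = 75/U (u(U) = -(-75)/U = 75/U)
t(X, c) = -2*c*(X + c)/3 (t(X, c) = -(X + c)*(c + c)/3 = -(X + c)*2*c/3 = -2*c*(X + c)/3)
(u(-15) + 4/202) + t(19, -7) = (75/(-15) + 4/202) + (2/3)*(-7)*(-1*19 - 1*(-7)) = (75*(-1/15) + 4*(1/202)) + (2/3)*(-7)*(-19 + 7) = (-5 + 2/101) + (2/3)*(-7)*(-12) = -503/101 + 56 = 5153/101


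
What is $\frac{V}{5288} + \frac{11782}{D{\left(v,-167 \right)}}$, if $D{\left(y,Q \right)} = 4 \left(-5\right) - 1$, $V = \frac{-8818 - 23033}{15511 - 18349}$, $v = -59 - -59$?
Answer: $- \frac{58938619379}{105051408} \approx -561.05$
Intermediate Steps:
$v = 0$ ($v = -59 + 59 = 0$)
$V = \frac{10617}{946}$ ($V = - \frac{31851}{-2838} = \left(-31851\right) \left(- \frac{1}{2838}\right) = \frac{10617}{946} \approx 11.223$)
$D{\left(y,Q \right)} = -21$ ($D{\left(y,Q \right)} = -20 - 1 = -21$)
$\frac{V}{5288} + \frac{11782}{D{\left(v,-167 \right)}} = \frac{10617}{946 \cdot 5288} + \frac{11782}{-21} = \frac{10617}{946} \cdot \frac{1}{5288} + 11782 \left(- \frac{1}{21}\right) = \frac{10617}{5002448} - \frac{11782}{21} = - \frac{58938619379}{105051408}$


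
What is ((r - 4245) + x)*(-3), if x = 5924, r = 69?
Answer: -5244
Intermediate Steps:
((r - 4245) + x)*(-3) = ((69 - 4245) + 5924)*(-3) = (-4176 + 5924)*(-3) = 1748*(-3) = -5244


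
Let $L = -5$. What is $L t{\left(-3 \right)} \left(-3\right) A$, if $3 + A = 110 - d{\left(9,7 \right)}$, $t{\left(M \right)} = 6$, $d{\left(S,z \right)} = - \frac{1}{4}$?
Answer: $\frac{19305}{2} \approx 9652.5$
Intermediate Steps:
$d{\left(S,z \right)} = - \frac{1}{4}$ ($d{\left(S,z \right)} = \left(-1\right) \frac{1}{4} = - \frac{1}{4}$)
$A = \frac{429}{4}$ ($A = -3 + \left(110 - - \frac{1}{4}\right) = -3 + \left(110 + \frac{1}{4}\right) = -3 + \frac{441}{4} = \frac{429}{4} \approx 107.25$)
$L t{\left(-3 \right)} \left(-3\right) A = \left(-5\right) 6 \left(-3\right) \frac{429}{4} = \left(-30\right) \left(-3\right) \frac{429}{4} = 90 \cdot \frac{429}{4} = \frac{19305}{2}$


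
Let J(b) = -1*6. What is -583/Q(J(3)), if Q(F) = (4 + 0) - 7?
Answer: 583/3 ≈ 194.33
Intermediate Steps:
J(b) = -6
Q(F) = -3 (Q(F) = 4 - 7 = -3)
-583/Q(J(3)) = -583/(-3) = -583*(-⅓) = 583/3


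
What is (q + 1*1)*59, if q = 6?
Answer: 413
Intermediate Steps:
(q + 1*1)*59 = (6 + 1*1)*59 = (6 + 1)*59 = 7*59 = 413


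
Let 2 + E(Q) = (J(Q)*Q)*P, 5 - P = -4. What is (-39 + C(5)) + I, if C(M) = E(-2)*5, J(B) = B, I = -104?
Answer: 27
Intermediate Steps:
P = 9 (P = 5 - 1*(-4) = 5 + 4 = 9)
E(Q) = -2 + 9*Q**2 (E(Q) = -2 + (Q*Q)*9 = -2 + Q**2*9 = -2 + 9*Q**2)
C(M) = 170 (C(M) = (-2 + 9*(-2)**2)*5 = (-2 + 9*4)*5 = (-2 + 36)*5 = 34*5 = 170)
(-39 + C(5)) + I = (-39 + 170) - 104 = 131 - 104 = 27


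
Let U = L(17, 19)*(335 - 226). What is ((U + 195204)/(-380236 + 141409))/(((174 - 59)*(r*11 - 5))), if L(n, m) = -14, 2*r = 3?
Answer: -387356/631697415 ≈ -0.00061320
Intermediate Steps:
r = 3/2 (r = (½)*3 = 3/2 ≈ 1.5000)
U = -1526 (U = -14*(335 - 226) = -14*109 = -1526)
((U + 195204)/(-380236 + 141409))/(((174 - 59)*(r*11 - 5))) = ((-1526 + 195204)/(-380236 + 141409))/(((174 - 59)*((3/2)*11 - 5))) = (193678/(-238827))/((115*(33/2 - 5))) = (193678*(-1/238827))/((115*(23/2))) = -193678/(238827*2645/2) = -193678/238827*2/2645 = -387356/631697415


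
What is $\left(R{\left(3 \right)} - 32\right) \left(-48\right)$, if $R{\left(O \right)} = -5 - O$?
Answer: $1920$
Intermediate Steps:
$\left(R{\left(3 \right)} - 32\right) \left(-48\right) = \left(\left(-5 - 3\right) - 32\right) \left(-48\right) = \left(-8 - 32\right) \left(-48\right) = \left(-40\right) \left(-48\right) = 1920$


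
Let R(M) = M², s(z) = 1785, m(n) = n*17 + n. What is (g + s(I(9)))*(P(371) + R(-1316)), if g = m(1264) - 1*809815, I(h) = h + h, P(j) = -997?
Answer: -1359205493802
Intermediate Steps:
I(h) = 2*h
m(n) = 18*n (m(n) = 17*n + n = 18*n)
g = -787063 (g = 18*1264 - 1*809815 = 22752 - 809815 = -787063)
(g + s(I(9)))*(P(371) + R(-1316)) = (-787063 + 1785)*(-997 + (-1316)²) = -785278*(-997 + 1731856) = -785278*1730859 = -1359205493802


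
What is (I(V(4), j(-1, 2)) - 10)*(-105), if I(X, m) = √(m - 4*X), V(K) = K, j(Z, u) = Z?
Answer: 1050 - 105*I*√17 ≈ 1050.0 - 432.93*I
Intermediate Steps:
(I(V(4), j(-1, 2)) - 10)*(-105) = (√(-1 - 4*4) - 10)*(-105) = (√(-1 - 16) - 10)*(-105) = (√(-17) - 10)*(-105) = (I*√17 - 10)*(-105) = (-10 + I*√17)*(-105) = 1050 - 105*I*√17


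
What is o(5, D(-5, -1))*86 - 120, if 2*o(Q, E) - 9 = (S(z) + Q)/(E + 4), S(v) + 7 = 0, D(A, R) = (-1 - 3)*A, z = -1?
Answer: 3161/12 ≈ 263.42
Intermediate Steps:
D(A, R) = -4*A
S(v) = -7 (S(v) = -7 + 0 = -7)
o(Q, E) = 9/2 + (-7 + Q)/(2*(4 + E)) (o(Q, E) = 9/2 + ((-7 + Q)/(E + 4))/2 = 9/2 + ((-7 + Q)/(4 + E))/2 = 9/2 + (-7 + Q)/(2*(4 + E)))
o(5, D(-5, -1))*86 - 120 = ((29 + 5 + 9*(-4*(-5)))/(2*(4 - 4*(-5))))*86 - 120 = ((29 + 5 + 9*20)/(2*(4 + 20)))*86 - 120 = ((1/2)*(29 + 5 + 180)/24)*86 - 120 = ((1/2)*(1/24)*214)*86 - 120 = (107/24)*86 - 120 = 4601/12 - 120 = 3161/12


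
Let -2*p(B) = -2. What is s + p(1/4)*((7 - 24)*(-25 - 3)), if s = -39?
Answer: 437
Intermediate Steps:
p(B) = 1 (p(B) = -½*(-2) = 1)
s + p(1/4)*((7 - 24)*(-25 - 3)) = -39 + 1*((7 - 24)*(-25 - 3)) = -39 + 1*(-17*(-28)) = -39 + 1*476 = -39 + 476 = 437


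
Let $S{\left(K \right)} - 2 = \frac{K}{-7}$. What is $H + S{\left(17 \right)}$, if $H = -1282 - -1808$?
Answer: $\frac{3679}{7} \approx 525.57$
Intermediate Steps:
$H = 526$ ($H = -1282 + 1808 = 526$)
$S{\left(K \right)} = 2 - \frac{K}{7}$ ($S{\left(K \right)} = 2 + \frac{K}{-7} = 2 + K \left(- \frac{1}{7}\right) = 2 - \frac{K}{7}$)
$H + S{\left(17 \right)} = 526 + \left(2 - \frac{17}{7}\right) = 526 - \frac{3}{7} = \frac{3679}{7}$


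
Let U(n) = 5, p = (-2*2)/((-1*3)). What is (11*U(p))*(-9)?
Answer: -495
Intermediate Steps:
p = 4/3 (p = -4/(-3) = -4*(-⅓) = 4/3 ≈ 1.3333)
(11*U(p))*(-9) = (11*5)*(-9) = 55*(-9) = -495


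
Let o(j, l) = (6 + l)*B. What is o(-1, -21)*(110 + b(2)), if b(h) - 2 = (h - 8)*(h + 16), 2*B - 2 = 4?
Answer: -180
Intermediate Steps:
B = 3 (B = 1 + (½)*4 = 1 + 2 = 3)
o(j, l) = 18 + 3*l (o(j, l) = (6 + l)*3 = 18 + 3*l)
b(h) = 2 + (-8 + h)*(16 + h) (b(h) = 2 + (h - 8)*(h + 16) = 2 + (-8 + h)*(16 + h))
o(-1, -21)*(110 + b(2)) = (18 + 3*(-21))*(110 + (-126 + 2² + 8*2)) = (18 - 63)*(110 + (-126 + 4 + 16)) = -45*(110 - 106) = -45*4 = -180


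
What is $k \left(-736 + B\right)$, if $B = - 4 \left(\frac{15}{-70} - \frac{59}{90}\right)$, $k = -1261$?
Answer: $\frac{290968184}{315} \approx 9.2371 \cdot 10^{5}$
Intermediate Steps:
$B = \frac{1096}{315}$ ($B = - 4 \left(15 \left(- \frac{1}{70}\right) - \frac{59}{90}\right) = - 4 \left(- \frac{3}{14} - \frac{59}{90}\right) = \left(-4\right) \left(- \frac{274}{315}\right) = \frac{1096}{315} \approx 3.4794$)
$k \left(-736 + B\right) = - 1261 \left(-736 + \frac{1096}{315}\right) = \left(-1261\right) \left(- \frac{230744}{315}\right) = \frac{290968184}{315}$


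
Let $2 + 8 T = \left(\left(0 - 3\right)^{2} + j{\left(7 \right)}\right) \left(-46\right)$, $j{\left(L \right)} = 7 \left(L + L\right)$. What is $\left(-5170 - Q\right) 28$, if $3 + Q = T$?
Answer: $-127442$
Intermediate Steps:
$j{\left(L \right)} = 14 L$ ($j{\left(L \right)} = 7 \cdot 2 L = 14 L$)
$T = - \frac{1231}{2}$ ($T = - \frac{1}{4} + \frac{\left(\left(0 - 3\right)^{2} + 14 \cdot 7\right) \left(-46\right)}{8} = - \frac{1}{4} + \frac{\left(\left(-3\right)^{2} + 98\right) \left(-46\right)}{8} = - \frac{1}{4} + \frac{\left(9 + 98\right) \left(-46\right)}{8} = - \frac{1}{4} + \frac{107 \left(-46\right)}{8} = - \frac{1}{4} + \frac{1}{8} \left(-4922\right) = - \frac{1}{4} - \frac{2461}{4} = - \frac{1231}{2} \approx -615.5$)
$Q = - \frac{1237}{2}$ ($Q = -3 - \frac{1231}{2} = - \frac{1237}{2} \approx -618.5$)
$\left(-5170 - Q\right) 28 = \left(-5170 - - \frac{1237}{2}\right) 28 = \left(-5170 + \frac{1237}{2}\right) 28 = \left(- \frac{9103}{2}\right) 28 = -127442$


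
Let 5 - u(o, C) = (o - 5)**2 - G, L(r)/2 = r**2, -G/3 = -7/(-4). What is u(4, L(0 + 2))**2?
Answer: 25/16 ≈ 1.5625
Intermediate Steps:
G = -21/4 (G = -(-21)/(-4) = -(-21)*(-1)/4 = -3*7/4 = -21/4 ≈ -5.2500)
L(r) = 2*r**2
u(o, C) = -1/4 - (-5 + o)**2 (u(o, C) = 5 - ((o - 5)**2 - 1*(-21/4)) = 5 - ((-5 + o)**2 + 21/4) = 5 - (21/4 + (-5 + o)**2) = 5 + (-21/4 - (-5 + o)**2) = -1/4 - (-5 + o)**2)
u(4, L(0 + 2))**2 = (-101/4 - 1*4**2 + 10*4)**2 = (-101/4 - 1*16 + 40)**2 = (-101/4 - 16 + 40)**2 = (-5/4)**2 = 25/16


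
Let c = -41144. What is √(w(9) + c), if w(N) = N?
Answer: I*√41135 ≈ 202.82*I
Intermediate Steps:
√(w(9) + c) = √(9 - 41144) = √(-41135) = I*√41135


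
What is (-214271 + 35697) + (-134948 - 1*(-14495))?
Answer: -299027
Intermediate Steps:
(-214271 + 35697) + (-134948 - 1*(-14495)) = -178574 + (-134948 + 14495) = -178574 - 120453 = -299027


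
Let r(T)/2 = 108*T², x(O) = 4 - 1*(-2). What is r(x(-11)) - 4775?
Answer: 3001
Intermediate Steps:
x(O) = 6 (x(O) = 4 + 2 = 6)
r(T) = 216*T² (r(T) = 2*(108*T²) = 216*T²)
r(x(-11)) - 4775 = 216*6² - 4775 = 216*36 - 4775 = 7776 - 4775 = 3001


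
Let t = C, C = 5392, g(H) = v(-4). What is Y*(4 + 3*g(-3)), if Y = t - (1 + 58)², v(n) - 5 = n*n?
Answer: 128037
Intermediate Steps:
v(n) = 5 + n² (v(n) = 5 + n*n = 5 + n²)
g(H) = 21 (g(H) = 5 + (-4)² = 5 + 16 = 21)
t = 5392
Y = 1911 (Y = 5392 - (1 + 58)² = 5392 - 1*59² = 5392 - 1*3481 = 5392 - 3481 = 1911)
Y*(4 + 3*g(-3)) = 1911*(4 + 3*21) = 1911*(4 + 63) = 1911*67 = 128037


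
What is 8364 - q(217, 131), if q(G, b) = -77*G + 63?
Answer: 25010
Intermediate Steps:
q(G, b) = 63 - 77*G
8364 - q(217, 131) = 8364 - (63 - 77*217) = 8364 - (63 - 16709) = 8364 - 1*(-16646) = 8364 + 16646 = 25010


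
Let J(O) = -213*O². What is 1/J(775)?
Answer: -1/127933125 ≈ -7.8166e-9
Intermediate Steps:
1/J(775) = 1/(-213*775²) = 1/(-213*600625) = 1/(-127933125) = -1/127933125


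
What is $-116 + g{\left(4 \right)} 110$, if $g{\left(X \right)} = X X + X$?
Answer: $2084$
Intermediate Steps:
$g{\left(X \right)} = X + X^{2}$ ($g{\left(X \right)} = X^{2} + X = X + X^{2}$)
$-116 + g{\left(4 \right)} 110 = -116 + 4 \left(1 + 4\right) 110 = -116 + 4 \cdot 5 \cdot 110 = -116 + 20 \cdot 110 = -116 + 2200 = 2084$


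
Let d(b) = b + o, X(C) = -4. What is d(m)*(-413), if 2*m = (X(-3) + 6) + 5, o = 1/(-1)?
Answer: -2065/2 ≈ -1032.5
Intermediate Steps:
o = -1 (o = 1*(-1) = -1)
m = 7/2 (m = ((-4 + 6) + 5)/2 = (2 + 5)/2 = (½)*7 = 7/2 ≈ 3.5000)
d(b) = -1 + b (d(b) = b - 1 = -1 + b)
d(m)*(-413) = (-1 + 7/2)*(-413) = (5/2)*(-413) = -2065/2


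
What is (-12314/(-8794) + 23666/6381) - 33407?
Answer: -937165437380/28057257 ≈ -33402.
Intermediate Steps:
(-12314/(-8794) + 23666/6381) - 33407 = (-12314*(-1/8794) + 23666*(1/6381)) - 33407 = (6157/4397 + 23666/6381) - 33407 = 143347219/28057257 - 33407 = -937165437380/28057257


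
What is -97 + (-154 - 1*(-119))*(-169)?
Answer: 5818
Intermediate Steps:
-97 + (-154 - 1*(-119))*(-169) = -97 + (-154 + 119)*(-169) = -97 - 35*(-169) = -97 + 5915 = 5818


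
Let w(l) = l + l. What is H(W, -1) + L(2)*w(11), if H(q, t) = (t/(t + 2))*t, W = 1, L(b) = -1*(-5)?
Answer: 111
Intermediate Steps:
L(b) = 5
H(q, t) = t²/(2 + t) (H(q, t) = (t/(2 + t))*t = t²/(2 + t))
w(l) = 2*l
H(W, -1) + L(2)*w(11) = (-1)²/(2 - 1) + 5*(2*11) = 1/1 + 5*22 = 1*1 + 110 = 1 + 110 = 111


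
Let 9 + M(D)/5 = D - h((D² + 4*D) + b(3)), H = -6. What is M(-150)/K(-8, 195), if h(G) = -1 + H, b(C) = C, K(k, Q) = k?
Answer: 95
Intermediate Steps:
h(G) = -7 (h(G) = -1 - 6 = -7)
M(D) = -10 + 5*D (M(D) = -45 + 5*(D - 1*(-7)) = -45 + 5*(D + 7) = -45 + 5*(7 + D) = -45 + (35 + 5*D) = -10 + 5*D)
M(-150)/K(-8, 195) = (-10 + 5*(-150))/(-8) = (-10 - 750)*(-⅛) = -760*(-⅛) = 95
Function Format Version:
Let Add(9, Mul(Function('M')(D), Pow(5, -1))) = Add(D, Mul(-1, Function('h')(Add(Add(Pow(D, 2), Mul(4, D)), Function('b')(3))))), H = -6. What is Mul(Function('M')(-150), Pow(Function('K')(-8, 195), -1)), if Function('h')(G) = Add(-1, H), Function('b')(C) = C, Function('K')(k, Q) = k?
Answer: 95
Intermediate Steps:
Function('h')(G) = -7 (Function('h')(G) = Add(-1, -6) = -7)
Function('M')(D) = Add(-10, Mul(5, D)) (Function('M')(D) = Add(-45, Mul(5, Add(D, Mul(-1, -7)))) = Add(-45, Mul(5, Add(D, 7))) = Add(-45, Mul(5, Add(7, D))) = Add(-45, Add(35, Mul(5, D))) = Add(-10, Mul(5, D)))
Mul(Function('M')(-150), Pow(Function('K')(-8, 195), -1)) = Mul(Add(-10, Mul(5, -150)), Pow(-8, -1)) = Mul(Add(-10, -750), Rational(-1, 8)) = Mul(-760, Rational(-1, 8)) = 95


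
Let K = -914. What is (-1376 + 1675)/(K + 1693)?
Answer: 299/779 ≈ 0.38383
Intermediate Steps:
(-1376 + 1675)/(K + 1693) = (-1376 + 1675)/(-914 + 1693) = 299/779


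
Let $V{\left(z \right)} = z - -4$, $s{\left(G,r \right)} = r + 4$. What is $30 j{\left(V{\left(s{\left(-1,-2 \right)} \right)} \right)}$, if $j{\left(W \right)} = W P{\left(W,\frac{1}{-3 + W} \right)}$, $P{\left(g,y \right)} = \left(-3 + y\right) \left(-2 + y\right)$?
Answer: $800$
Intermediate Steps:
$s{\left(G,r \right)} = 4 + r$
$V{\left(z \right)} = 4 + z$ ($V{\left(z \right)} = z + 4 = 4 + z$)
$j{\left(W \right)} = W \left(6 + \frac{1}{\left(-3 + W\right)^{2}} - \frac{5}{-3 + W}\right)$ ($j{\left(W \right)} = W \left(6 + \left(\frac{1}{-3 + W}\right)^{2} - \frac{5}{-3 + W}\right) = W \left(6 + \frac{1}{\left(-3 + W\right)^{2}} - \frac{5}{-3 + W}\right)$)
$30 j{\left(V{\left(s{\left(-1,-2 \right)} \right)} \right)} = 30 \frac{\left(4 + \left(4 - 2\right)\right) \left(70 - 41 \left(4 + \left(4 - 2\right)\right) + 6 \left(4 + \left(4 - 2\right)\right)^{2}\right)}{9 + \left(4 + \left(4 - 2\right)\right)^{2} - 6 \left(4 + \left(4 - 2\right)\right)} = 30 \frac{\left(4 + 2\right) \left(70 - 41 \left(4 + 2\right) + 6 \left(4 + 2\right)^{2}\right)}{9 + \left(4 + 2\right)^{2} - 6 \left(4 + 2\right)} = 30 \frac{6 \left(70 - 246 + 6 \cdot 6^{2}\right)}{9 + 6^{2} - 36} = 30 \frac{6 \left(70 - 246 + 6 \cdot 36\right)}{9 + 36 - 36} = 30 \frac{6 \left(70 - 246 + 216\right)}{9} = 30 \cdot 6 \cdot \frac{1}{9} \cdot 40 = 30 \cdot \frac{80}{3} = 800$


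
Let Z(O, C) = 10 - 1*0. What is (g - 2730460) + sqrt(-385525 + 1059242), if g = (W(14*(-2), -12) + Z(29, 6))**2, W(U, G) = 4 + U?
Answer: -2730264 + sqrt(673717) ≈ -2.7294e+6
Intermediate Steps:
Z(O, C) = 10 (Z(O, C) = 10 + 0 = 10)
g = 196 (g = ((4 + 14*(-2)) + 10)**2 = ((4 - 28) + 10)**2 = (-24 + 10)**2 = (-14)**2 = 196)
(g - 2730460) + sqrt(-385525 + 1059242) = (196 - 2730460) + sqrt(-385525 + 1059242) = -2730264 + sqrt(673717)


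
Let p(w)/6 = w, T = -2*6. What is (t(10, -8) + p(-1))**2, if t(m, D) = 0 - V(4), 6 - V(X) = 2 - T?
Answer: 4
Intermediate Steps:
T = -12
V(X) = -8 (V(X) = 6 - (2 - 1*(-12)) = 6 - (2 + 12) = 6 - 1*14 = 6 - 14 = -8)
t(m, D) = 8 (t(m, D) = 0 - 1*(-8) = 0 + 8 = 8)
p(w) = 6*w
(t(10, -8) + p(-1))**2 = (8 + 6*(-1))**2 = (8 - 6)**2 = 2**2 = 4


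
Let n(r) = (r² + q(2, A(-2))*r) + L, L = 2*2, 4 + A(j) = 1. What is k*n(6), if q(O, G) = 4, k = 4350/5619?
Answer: 92800/1873 ≈ 49.546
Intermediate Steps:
A(j) = -3 (A(j) = -4 + 1 = -3)
k = 1450/1873 (k = 4350*(1/5619) = 1450/1873 ≈ 0.77416)
L = 4
n(r) = 4 + r² + 4*r (n(r) = (r² + 4*r) + 4 = 4 + r² + 4*r)
k*n(6) = 1450*(4 + 6² + 4*6)/1873 = 1450*(4 + 36 + 24)/1873 = (1450/1873)*64 = 92800/1873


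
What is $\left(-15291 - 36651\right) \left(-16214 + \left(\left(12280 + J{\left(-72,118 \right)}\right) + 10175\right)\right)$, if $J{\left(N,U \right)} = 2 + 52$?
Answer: $-326974890$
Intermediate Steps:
$J{\left(N,U \right)} = 54$
$\left(-15291 - 36651\right) \left(-16214 + \left(\left(12280 + J{\left(-72,118 \right)}\right) + 10175\right)\right) = \left(-15291 - 36651\right) \left(-16214 + \left(\left(12280 + 54\right) + 10175\right)\right) = - 51942 \left(-16214 + \left(12334 + 10175\right)\right) = - 51942 \left(-16214 + 22509\right) = \left(-51942\right) 6295 = -326974890$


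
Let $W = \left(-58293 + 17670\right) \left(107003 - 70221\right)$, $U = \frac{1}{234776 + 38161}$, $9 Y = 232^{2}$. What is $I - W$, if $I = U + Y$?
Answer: $\frac{1223468351297545}{818811} \approx 1.4942 \cdot 10^{9}$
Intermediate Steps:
$Y = \frac{53824}{9}$ ($Y = \frac{232^{2}}{9} = \frac{1}{9} \cdot 53824 = \frac{53824}{9} \approx 5980.4$)
$U = \frac{1}{272937} \approx 3.6638 \cdot 10^{-6}$
$I = \frac{4896853699}{818811}$ ($I = \frac{1}{272937} + \frac{53824}{9} = \frac{4896853699}{818811} \approx 5980.4$)
$W = -1494195186$ ($W = \left(-40623\right) 36782 = -1494195186$)
$I - W = \frac{4896853699}{818811} - -1494195186 = \frac{4896853699}{818811} + 1494195186 = \frac{1223468351297545}{818811}$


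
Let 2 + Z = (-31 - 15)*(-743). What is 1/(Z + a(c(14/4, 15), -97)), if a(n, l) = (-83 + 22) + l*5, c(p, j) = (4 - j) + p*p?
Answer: 1/33630 ≈ 2.9735e-5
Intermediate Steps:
Z = 34176 (Z = -2 + (-31 - 15)*(-743) = -2 - 46*(-743) = -2 + 34178 = 34176)
c(p, j) = 4 + p² - j (c(p, j) = (4 - j) + p² = 4 + p² - j)
a(n, l) = -61 + 5*l
1/(Z + a(c(14/4, 15), -97)) = 1/(34176 + (-61 + 5*(-97))) = 1/(34176 + (-61 - 485)) = 1/(34176 - 546) = 1/33630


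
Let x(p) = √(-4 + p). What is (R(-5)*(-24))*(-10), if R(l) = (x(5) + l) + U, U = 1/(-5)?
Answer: -1008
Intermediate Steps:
U = -⅕ (U = 1*(-⅕) = -⅕ ≈ -0.20000)
R(l) = ⅘ + l (R(l) = (√(-4 + 5) + l) - ⅕ = (√1 + l) - ⅕ = (1 + l) - ⅕ = ⅘ + l)
(R(-5)*(-24))*(-10) = ((⅘ - 5)*(-24))*(-10) = -21/5*(-24)*(-10) = (504/5)*(-10) = -1008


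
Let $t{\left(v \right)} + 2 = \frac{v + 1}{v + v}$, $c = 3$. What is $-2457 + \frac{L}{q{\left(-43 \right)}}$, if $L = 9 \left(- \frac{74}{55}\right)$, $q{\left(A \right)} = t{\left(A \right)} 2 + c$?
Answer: $- \frac{106497}{55} \approx -1936.3$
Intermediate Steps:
$t{\left(v \right)} = -2 + \frac{1 + v}{2 v}$ ($t{\left(v \right)} = -2 + \frac{v + 1}{v + v} = -2 + \frac{1 + v}{2 v}$)
$q{\left(A \right)} = 3 + \frac{1 - 3 A}{A}$ ($q{\left(A \right)} = \frac{1 - 3 A}{2 A} 2 + 3 = \frac{1 - 3 A}{A} + 3 = 3 + \frac{1 - 3 A}{A}$)
$L = - \frac{666}{55}$ ($L = 9 \left(\left(-74\right) \frac{1}{55}\right) = 9 \left(- \frac{74}{55}\right) = - \frac{666}{55} \approx -12.109$)
$-2457 + \frac{L}{q{\left(-43 \right)}} = -2457 - \frac{666}{55 \frac{1}{-43}} = -2457 - \frac{666}{55 \left(- \frac{1}{43}\right)} = -2457 - - \frac{28638}{55} = -2457 + \frac{28638}{55} = - \frac{106497}{55}$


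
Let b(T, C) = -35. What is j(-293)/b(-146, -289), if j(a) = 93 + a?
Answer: 40/7 ≈ 5.7143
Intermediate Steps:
j(-293)/b(-146, -289) = (93 - 293)/(-35) = -200*(-1/35) = 40/7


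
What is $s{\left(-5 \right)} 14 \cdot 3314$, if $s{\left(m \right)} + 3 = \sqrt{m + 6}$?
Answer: $-92792$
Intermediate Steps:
$s{\left(m \right)} = -3 + \sqrt{6 + m}$ ($s{\left(m \right)} = -3 + \sqrt{m + 6} = -3 + \sqrt{6 + m}$)
$s{\left(-5 \right)} 14 \cdot 3314 = \left(-3 + \sqrt{6 - 5}\right) 14 \cdot 3314 = \left(-3 + \sqrt{1}\right) 14 \cdot 3314 = \left(-3 + 1\right) 14 \cdot 3314 = \left(-2\right) 14 \cdot 3314 = \left(-28\right) 3314 = -92792$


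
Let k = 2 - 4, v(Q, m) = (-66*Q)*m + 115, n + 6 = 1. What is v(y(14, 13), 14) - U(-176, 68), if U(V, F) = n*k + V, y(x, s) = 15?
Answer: -13579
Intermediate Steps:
n = -5 (n = -6 + 1 = -5)
v(Q, m) = 115 - 66*Q*m (v(Q, m) = -66*Q*m + 115 = 115 - 66*Q*m)
k = -2
U(V, F) = 10 + V (U(V, F) = -5*(-2) + V = 10 + V)
v(y(14, 13), 14) - U(-176, 68) = (115 - 66*15*14) - (10 - 176) = (115 - 13860) - 1*(-166) = -13745 + 166 = -13579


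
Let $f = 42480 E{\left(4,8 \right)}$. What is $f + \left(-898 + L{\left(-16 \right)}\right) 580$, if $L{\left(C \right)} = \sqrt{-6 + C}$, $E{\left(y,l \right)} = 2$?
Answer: $-435880 + 580 i \sqrt{22} \approx -4.3588 \cdot 10^{5} + 2720.4 i$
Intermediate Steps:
$f = 84960$ ($f = 42480 \cdot 2 = 84960$)
$f + \left(-898 + L{\left(-16 \right)}\right) 580 = 84960 + \left(-898 + \sqrt{-6 - 16}\right) 580 = 84960 + \left(-898 + \sqrt{-22}\right) 580 = 84960 + \left(-898 + i \sqrt{22}\right) 580 = 84960 - \left(520840 - 580 i \sqrt{22}\right) = -435880 + 580 i \sqrt{22}$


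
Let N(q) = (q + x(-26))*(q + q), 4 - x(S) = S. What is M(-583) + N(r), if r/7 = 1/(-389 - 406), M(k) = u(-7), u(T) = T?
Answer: -4757977/632025 ≈ -7.5281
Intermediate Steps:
M(k) = -7
x(S) = 4 - S
r = -7/795 (r = 7/(-389 - 406) = 7/(-795) = 7*(-1/795) = -7/795 ≈ -0.0088050)
N(q) = 2*q*(30 + q) (N(q) = (q + (4 - 1*(-26)))*(q + q) = (q + (4 + 26))*(2*q) = (q + 30)*(2*q) = (30 + q)*(2*q) = 2*q*(30 + q))
M(-583) + N(r) = -7 + 2*(-7/795)*(30 - 7/795) = -7 + 2*(-7/795)*(23843/795) = -7 - 333802/632025 = -4757977/632025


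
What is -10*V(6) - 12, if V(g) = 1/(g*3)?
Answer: -113/9 ≈ -12.556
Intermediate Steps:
V(g) = 1/(3*g) (V(g) = (⅓)/g = 1/(3*g))
-10*V(6) - 12 = -10/(3*6) - 12 = -10*1/18 - 12 = -5/9 - 12 = -113/9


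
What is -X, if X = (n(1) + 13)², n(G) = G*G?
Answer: -196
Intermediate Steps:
n(G) = G²
X = 196 (X = (1² + 13)² = (1 + 13)² = 14² = 196)
-X = -1*196 = -196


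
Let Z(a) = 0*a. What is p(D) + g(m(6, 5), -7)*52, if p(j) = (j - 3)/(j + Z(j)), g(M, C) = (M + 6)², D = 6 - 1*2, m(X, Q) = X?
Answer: 29953/4 ≈ 7488.3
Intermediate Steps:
Z(a) = 0
D = 4 (D = 6 - 2 = 4)
g(M, C) = (6 + M)²
p(j) = (-3 + j)/j (p(j) = (j - 3)/(j + 0) = (-3 + j)/j)
p(D) + g(m(6, 5), -7)*52 = (-3 + 4)/4 + (6 + 6)²*52 = (¼)*1 + 12²*52 = ¼ + 144*52 = ¼ + 7488 = 29953/4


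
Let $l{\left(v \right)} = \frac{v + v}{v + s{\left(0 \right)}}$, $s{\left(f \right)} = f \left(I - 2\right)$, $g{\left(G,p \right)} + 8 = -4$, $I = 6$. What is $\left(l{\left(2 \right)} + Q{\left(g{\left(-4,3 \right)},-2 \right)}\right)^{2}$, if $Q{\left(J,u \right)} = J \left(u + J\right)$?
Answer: $28900$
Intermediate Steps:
$g{\left(G,p \right)} = -12$ ($g{\left(G,p \right)} = -8 - 4 = -12$)
$s{\left(f \right)} = 4 f$ ($s{\left(f \right)} = f \left(6 - 2\right) = f 4 = 4 f$)
$l{\left(v \right)} = 2$ ($l{\left(v \right)} = \frac{v + v}{v + 4 \cdot 0} = \frac{2 v}{v + 0} = \frac{2 v}{v} = 2$)
$Q{\left(J,u \right)} = J \left(J + u\right)$
$\left(l{\left(2 \right)} + Q{\left(g{\left(-4,3 \right)},-2 \right)}\right)^{2} = \left(2 - 12 \left(-12 - 2\right)\right)^{2} = \left(2 - -168\right)^{2} = \left(2 + 168\right)^{2} = 170^{2} = 28900$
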